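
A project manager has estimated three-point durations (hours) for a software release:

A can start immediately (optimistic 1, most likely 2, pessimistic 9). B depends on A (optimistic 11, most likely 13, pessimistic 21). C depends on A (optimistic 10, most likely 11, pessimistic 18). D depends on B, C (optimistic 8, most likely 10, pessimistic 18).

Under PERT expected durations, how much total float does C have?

2 hours

te_A = (1 + 4·2 + 9)/6 = 18/6 = 3
te_B = (11 + 4·13 + 21)/6 = 84/6 = 14
te_C = (10 + 4·11 + 18)/6 = 72/6 = 12
te_D = (8 + 4·10 + 18)/6 = 66/6 = 11

Forward pass:
ES_A = 0; EF_A = 3
ES_B = 3; EF_B = 3+14 = 17
ES_C = 3; EF_C = 3+12 = 15
ES_D = max(EF_B=17, EF_C=15) = 17; EF_D = 17+11 = 28
Expected project duration μ = 28 hours. Critical path: A → B → D.

Backward pass:
LF_D = 28; LS_D = 28−11 = 17
LF_C = LS_D = 17; LS_C = 17−12 = 5
LF_B = LS_D = 17; LS_B = 17−14 = 3
LF_A = min(LS_B=3, LS_C=5) = 3; LS_A = 3−3 = 0
Slack_C = LS_C − ES_C = 5 − 3 = 2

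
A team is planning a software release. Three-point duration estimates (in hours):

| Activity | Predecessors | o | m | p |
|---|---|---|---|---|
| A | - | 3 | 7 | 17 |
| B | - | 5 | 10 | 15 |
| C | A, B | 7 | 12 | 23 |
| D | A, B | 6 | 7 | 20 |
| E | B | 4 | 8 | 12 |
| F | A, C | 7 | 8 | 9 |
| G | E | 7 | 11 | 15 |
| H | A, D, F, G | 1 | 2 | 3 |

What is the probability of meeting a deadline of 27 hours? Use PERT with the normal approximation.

0.030

te_A = (3 + 4·7 + 17)/6 = 48/6 = 8; σ²_A = ((17−3)/6)² = 5.444
te_B = (5 + 4·10 + 15)/6 = 60/6 = 10; σ²_B = ((15−5)/6)² = 2.778
te_C = (7 + 4·12 + 23)/6 = 78/6 = 13; σ²_C = ((23−7)/6)² = 7.111
te_D = (6 + 4·7 + 20)/6 = 54/6 = 9; σ²_D = ((20−6)/6)² = 5.444
te_E = (4 + 4·8 + 12)/6 = 48/6 = 8; σ²_E = ((12−4)/6)² = 1.778
te_F = (7 + 4·8 + 9)/6 = 48/6 = 8; σ²_F = ((9−7)/6)² = 0.111
te_G = (7 + 4·11 + 15)/6 = 66/6 = 11; σ²_G = ((15−7)/6)² = 1.778
te_H = (1 + 4·2 + 3)/6 = 12/6 = 2; σ²_H = ((3−1)/6)² = 0.111

Forward pass:
ES_A = 0; EF_A = 8
ES_B = 0; EF_B = 10
ES_C = max(EF_A=8, EF_B=10) = 10; EF_C = 10+13 = 23
ES_D = max(EF_A=8, EF_B=10) = 10; EF_D = 10+9 = 19
ES_E = 10; EF_E = 10+8 = 18
ES_F = max(EF_A=8, EF_C=23) = 23; EF_F = 23+8 = 31
ES_G = 18; EF_G = 18+11 = 29
ES_H = max(EF_A=8, EF_D=19, EF_F=31, EF_G=29) = 31; EF_H = 31+2 = 33
Expected project duration μ = 33 hours. Critical path: B → C → F → H.

Variance along critical path = 2.778 + 7.111 + 0.111 + 0.111 = 10.111; σ = √10.111 = 3.180 hours.
Z = (27 − 33) / 3.180 = -1.887
P(T ≤ 27) = Φ(-1.887) ≈ 0.030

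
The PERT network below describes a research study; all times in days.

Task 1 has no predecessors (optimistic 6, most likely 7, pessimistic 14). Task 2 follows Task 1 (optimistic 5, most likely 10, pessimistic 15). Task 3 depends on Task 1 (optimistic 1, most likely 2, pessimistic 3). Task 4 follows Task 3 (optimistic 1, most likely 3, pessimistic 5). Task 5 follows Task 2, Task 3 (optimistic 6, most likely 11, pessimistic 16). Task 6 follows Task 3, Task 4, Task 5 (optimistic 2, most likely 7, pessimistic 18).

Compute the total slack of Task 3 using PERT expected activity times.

te_Task 1 = (6 + 4·7 + 14)/6 = 48/6 = 8
te_Task 2 = (5 + 4·10 + 15)/6 = 60/6 = 10
te_Task 3 = (1 + 4·2 + 3)/6 = 12/6 = 2
te_Task 4 = (1 + 4·3 + 5)/6 = 18/6 = 3
te_Task 5 = (6 + 4·11 + 16)/6 = 66/6 = 11
te_Task 6 = (2 + 4·7 + 18)/6 = 48/6 = 8

Forward pass:
ES_Task 1 = 0; EF_Task 1 = 8
ES_Task 2 = 8; EF_Task 2 = 8+10 = 18
ES_Task 3 = 8; EF_Task 3 = 8+2 = 10
ES_Task 4 = 10; EF_Task 4 = 10+3 = 13
ES_Task 5 = max(EF_Task 2=18, EF_Task 3=10) = 18; EF_Task 5 = 18+11 = 29
ES_Task 6 = max(EF_Task 3=10, EF_Task 4=13, EF_Task 5=29) = 29; EF_Task 6 = 29+8 = 37
Expected project duration μ = 37 days. Critical path: Task 1 → Task 2 → Task 5 → Task 6.

Backward pass:
LF_Task 6 = 37; LS_Task 6 = 37−8 = 29
LF_Task 5 = LS_Task 6 = 29; LS_Task 5 = 29−11 = 18
LF_Task 4 = LS_Task 6 = 29; LS_Task 4 = 29−3 = 26
LF_Task 3 = min(LS_Task 4=26, LS_Task 5=18, LS_Task 6=29) = 18; LS_Task 3 = 18−2 = 16
LF_Task 2 = LS_Task 5 = 18; LS_Task 2 = 18−10 = 8
LF_Task 1 = min(LS_Task 2=8, LS_Task 3=16) = 8; LS_Task 1 = 8−8 = 0
Slack_Task 3 = LS_Task 3 − ES_Task 3 = 16 − 8 = 8

8 days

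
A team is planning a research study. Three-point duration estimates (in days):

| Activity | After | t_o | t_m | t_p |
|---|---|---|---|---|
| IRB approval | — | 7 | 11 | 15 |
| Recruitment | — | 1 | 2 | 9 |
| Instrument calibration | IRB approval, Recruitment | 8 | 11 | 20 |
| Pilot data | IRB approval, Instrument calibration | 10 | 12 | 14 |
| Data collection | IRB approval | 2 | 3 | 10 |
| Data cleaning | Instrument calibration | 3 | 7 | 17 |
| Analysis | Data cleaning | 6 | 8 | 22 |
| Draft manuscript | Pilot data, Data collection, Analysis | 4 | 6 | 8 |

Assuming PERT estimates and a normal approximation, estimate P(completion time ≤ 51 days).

te_IRB approval = (7 + 4·11 + 15)/6 = 66/6 = 11; σ²_IRB approval = ((15−7)/6)² = 1.778
te_Recruitment = (1 + 4·2 + 9)/6 = 18/6 = 3; σ²_Recruitment = ((9−1)/6)² = 1.778
te_Instrument calibration = (8 + 4·11 + 20)/6 = 72/6 = 12; σ²_Instrument calibration = ((20−8)/6)² = 4.000
te_Pilot data = (10 + 4·12 + 14)/6 = 72/6 = 12; σ²_Pilot data = ((14−10)/6)² = 0.444
te_Data collection = (2 + 4·3 + 10)/6 = 24/6 = 4; σ²_Data collection = ((10−2)/6)² = 1.778
te_Data cleaning = (3 + 4·7 + 17)/6 = 48/6 = 8; σ²_Data cleaning = ((17−3)/6)² = 5.444
te_Analysis = (6 + 4·8 + 22)/6 = 60/6 = 10; σ²_Analysis = ((22−6)/6)² = 7.111
te_Draft manuscript = (4 + 4·6 + 8)/6 = 36/6 = 6; σ²_Draft manuscript = ((8−4)/6)² = 0.444

Forward pass:
ES_IRB approval = 0; EF_IRB approval = 11
ES_Recruitment = 0; EF_Recruitment = 3
ES_Instrument calibration = max(EF_IRB approval=11, EF_Recruitment=3) = 11; EF_Instrument calibration = 11+12 = 23
ES_Pilot data = max(EF_IRB approval=11, EF_Instrument calibration=23) = 23; EF_Pilot data = 23+12 = 35
ES_Data collection = 11; EF_Data collection = 11+4 = 15
ES_Data cleaning = 23; EF_Data cleaning = 23+8 = 31
ES_Analysis = 31; EF_Analysis = 31+10 = 41
ES_Draft manuscript = max(EF_Pilot data=35, EF_Data collection=15, EF_Analysis=41) = 41; EF_Draft manuscript = 41+6 = 47
Expected project duration μ = 47 days. Critical path: IRB approval → Instrument calibration → Data cleaning → Analysis → Draft manuscript.

Variance along critical path = 1.778 + 4.000 + 5.444 + 7.111 + 0.444 = 18.778; σ = √18.778 = 4.333 days.
Z = (51 − 47) / 4.333 = 0.923
P(T ≤ 51) = Φ(0.923) ≈ 0.822

0.822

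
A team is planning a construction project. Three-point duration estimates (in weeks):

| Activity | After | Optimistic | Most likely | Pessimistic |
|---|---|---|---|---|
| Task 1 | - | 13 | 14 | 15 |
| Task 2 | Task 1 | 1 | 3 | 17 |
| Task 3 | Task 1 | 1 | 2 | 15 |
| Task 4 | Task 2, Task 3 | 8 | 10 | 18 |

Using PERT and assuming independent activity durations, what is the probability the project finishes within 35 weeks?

0.943

te_Task 1 = (13 + 4·14 + 15)/6 = 84/6 = 14; σ²_Task 1 = ((15−13)/6)² = 0.111
te_Task 2 = (1 + 4·3 + 17)/6 = 30/6 = 5; σ²_Task 2 = ((17−1)/6)² = 7.111
te_Task 3 = (1 + 4·2 + 15)/6 = 24/6 = 4; σ²_Task 3 = ((15−1)/6)² = 5.444
te_Task 4 = (8 + 4·10 + 18)/6 = 66/6 = 11; σ²_Task 4 = ((18−8)/6)² = 2.778

Forward pass:
ES_Task 1 = 0; EF_Task 1 = 14
ES_Task 2 = 14; EF_Task 2 = 14+5 = 19
ES_Task 3 = 14; EF_Task 3 = 14+4 = 18
ES_Task 4 = max(EF_Task 2=19, EF_Task 3=18) = 19; EF_Task 4 = 19+11 = 30
Expected project duration μ = 30 weeks. Critical path: Task 1 → Task 2 → Task 4.

Variance along critical path = 0.111 + 7.111 + 2.778 = 10.000; σ = √10.000 = 3.162 weeks.
Z = (35 − 30) / 3.162 = 1.581
P(T ≤ 35) = Φ(1.581) ≈ 0.943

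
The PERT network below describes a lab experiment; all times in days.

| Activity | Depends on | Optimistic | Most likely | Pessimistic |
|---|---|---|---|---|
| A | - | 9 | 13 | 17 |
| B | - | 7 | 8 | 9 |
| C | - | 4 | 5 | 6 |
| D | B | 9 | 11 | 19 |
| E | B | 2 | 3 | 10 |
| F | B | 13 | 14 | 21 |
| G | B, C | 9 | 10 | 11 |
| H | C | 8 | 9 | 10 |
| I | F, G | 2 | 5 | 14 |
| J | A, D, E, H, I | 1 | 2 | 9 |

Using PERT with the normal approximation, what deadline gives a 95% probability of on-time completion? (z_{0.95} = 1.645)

te_A = (9 + 4·13 + 17)/6 = 78/6 = 13; σ²_A = ((17−9)/6)² = 1.778
te_B = (7 + 4·8 + 9)/6 = 48/6 = 8; σ²_B = ((9−7)/6)² = 0.111
te_C = (4 + 4·5 + 6)/6 = 30/6 = 5; σ²_C = ((6−4)/6)² = 0.111
te_D = (9 + 4·11 + 19)/6 = 72/6 = 12; σ²_D = ((19−9)/6)² = 2.778
te_E = (2 + 4·3 + 10)/6 = 24/6 = 4; σ²_E = ((10−2)/6)² = 1.778
te_F = (13 + 4·14 + 21)/6 = 90/6 = 15; σ²_F = ((21−13)/6)² = 1.778
te_G = (9 + 4·10 + 11)/6 = 60/6 = 10; σ²_G = ((11−9)/6)² = 0.111
te_H = (8 + 4·9 + 10)/6 = 54/6 = 9; σ²_H = ((10−8)/6)² = 0.111
te_I = (2 + 4·5 + 14)/6 = 36/6 = 6; σ²_I = ((14−2)/6)² = 4.000
te_J = (1 + 4·2 + 9)/6 = 18/6 = 3; σ²_J = ((9−1)/6)² = 1.778

Forward pass:
ES_A = 0; EF_A = 13
ES_B = 0; EF_B = 8
ES_C = 0; EF_C = 5
ES_D = 8; EF_D = 8+12 = 20
ES_E = 8; EF_E = 8+4 = 12
ES_F = 8; EF_F = 8+15 = 23
ES_G = max(EF_B=8, EF_C=5) = 8; EF_G = 8+10 = 18
ES_H = 5; EF_H = 5+9 = 14
ES_I = max(EF_F=23, EF_G=18) = 23; EF_I = 23+6 = 29
ES_J = max(EF_A=13, EF_D=20, EF_E=12, EF_H=14, EF_I=29) = 29; EF_J = 29+3 = 32
Expected project duration μ = 32 days. Critical path: B → F → I → J.

Variance along critical path = 0.111 + 1.778 + 4.000 + 1.778 = 7.667; σ = 2.769 days.
D = μ + z·σ = 32 + 1.645·2.769 = 36.6 days

36.6 days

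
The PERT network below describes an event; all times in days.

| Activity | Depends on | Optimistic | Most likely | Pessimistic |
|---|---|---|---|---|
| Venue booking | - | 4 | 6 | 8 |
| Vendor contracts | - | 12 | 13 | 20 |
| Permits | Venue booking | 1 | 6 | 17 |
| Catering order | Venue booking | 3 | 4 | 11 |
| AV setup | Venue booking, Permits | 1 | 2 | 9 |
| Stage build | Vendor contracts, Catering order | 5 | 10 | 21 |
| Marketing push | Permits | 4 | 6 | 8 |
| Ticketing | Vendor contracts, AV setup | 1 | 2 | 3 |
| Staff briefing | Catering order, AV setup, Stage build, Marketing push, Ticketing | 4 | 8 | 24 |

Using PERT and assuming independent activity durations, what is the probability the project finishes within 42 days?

0.941

te_Venue booking = (4 + 4·6 + 8)/6 = 36/6 = 6; σ²_Venue booking = ((8−4)/6)² = 0.444
te_Vendor contracts = (12 + 4·13 + 20)/6 = 84/6 = 14; σ²_Vendor contracts = ((20−12)/6)² = 1.778
te_Permits = (1 + 4·6 + 17)/6 = 42/6 = 7; σ²_Permits = ((17−1)/6)² = 7.111
te_Catering order = (3 + 4·4 + 11)/6 = 30/6 = 5; σ²_Catering order = ((11−3)/6)² = 1.778
te_AV setup = (1 + 4·2 + 9)/6 = 18/6 = 3; σ²_AV setup = ((9−1)/6)² = 1.778
te_Stage build = (5 + 4·10 + 21)/6 = 66/6 = 11; σ²_Stage build = ((21−5)/6)² = 7.111
te_Marketing push = (4 + 4·6 + 8)/6 = 36/6 = 6; σ²_Marketing push = ((8−4)/6)² = 0.444
te_Ticketing = (1 + 4·2 + 3)/6 = 12/6 = 2; σ²_Ticketing = ((3−1)/6)² = 0.111
te_Staff briefing = (4 + 4·8 + 24)/6 = 60/6 = 10; σ²_Staff briefing = ((24−4)/6)² = 11.111

Forward pass:
ES_Venue booking = 0; EF_Venue booking = 6
ES_Vendor contracts = 0; EF_Vendor contracts = 14
ES_Permits = 6; EF_Permits = 6+7 = 13
ES_Catering order = 6; EF_Catering order = 6+5 = 11
ES_AV setup = max(EF_Venue booking=6, EF_Permits=13) = 13; EF_AV setup = 13+3 = 16
ES_Stage build = max(EF_Vendor contracts=14, EF_Catering order=11) = 14; EF_Stage build = 14+11 = 25
ES_Marketing push = 13; EF_Marketing push = 13+6 = 19
ES_Ticketing = max(EF_Vendor contracts=14, EF_AV setup=16) = 16; EF_Ticketing = 16+2 = 18
ES_Staff briefing = max(EF_Catering order=11, EF_AV setup=16, EF_Stage build=25, EF_Marketing push=19, EF_Ticketing=18) = 25; EF_Staff briefing = 25+10 = 35
Expected project duration μ = 35 days. Critical path: Vendor contracts → Stage build → Staff briefing.

Variance along critical path = 1.778 + 7.111 + 11.111 = 20.000; σ = √20.000 = 4.472 days.
Z = (42 − 35) / 4.472 = 1.565
P(T ≤ 42) = Φ(1.565) ≈ 0.941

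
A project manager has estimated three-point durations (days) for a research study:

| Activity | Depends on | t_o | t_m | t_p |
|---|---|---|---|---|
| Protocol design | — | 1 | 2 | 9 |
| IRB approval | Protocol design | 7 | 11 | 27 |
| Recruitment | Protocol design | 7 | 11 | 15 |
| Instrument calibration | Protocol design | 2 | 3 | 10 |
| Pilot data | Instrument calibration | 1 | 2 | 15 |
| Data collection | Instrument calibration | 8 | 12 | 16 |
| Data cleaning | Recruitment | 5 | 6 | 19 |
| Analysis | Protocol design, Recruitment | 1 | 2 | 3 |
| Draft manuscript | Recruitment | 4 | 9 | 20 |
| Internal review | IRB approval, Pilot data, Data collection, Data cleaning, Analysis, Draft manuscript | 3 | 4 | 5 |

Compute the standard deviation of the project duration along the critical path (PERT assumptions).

3.28 days

te_Protocol design = (1 + 4·2 + 9)/6 = 18/6 = 3; σ²_Protocol design = ((9−1)/6)² = 1.778
te_IRB approval = (7 + 4·11 + 27)/6 = 78/6 = 13; σ²_IRB approval = ((27−7)/6)² = 11.111
te_Recruitment = (7 + 4·11 + 15)/6 = 66/6 = 11; σ²_Recruitment = ((15−7)/6)² = 1.778
te_Instrument calibration = (2 + 4·3 + 10)/6 = 24/6 = 4; σ²_Instrument calibration = ((10−2)/6)² = 1.778
te_Pilot data = (1 + 4·2 + 15)/6 = 24/6 = 4; σ²_Pilot data = ((15−1)/6)² = 5.444
te_Data collection = (8 + 4·12 + 16)/6 = 72/6 = 12; σ²_Data collection = ((16−8)/6)² = 1.778
te_Data cleaning = (5 + 4·6 + 19)/6 = 48/6 = 8; σ²_Data cleaning = ((19−5)/6)² = 5.444
te_Analysis = (1 + 4·2 + 3)/6 = 12/6 = 2; σ²_Analysis = ((3−1)/6)² = 0.111
te_Draft manuscript = (4 + 4·9 + 20)/6 = 60/6 = 10; σ²_Draft manuscript = ((20−4)/6)² = 7.111
te_Internal review = (3 + 4·4 + 5)/6 = 24/6 = 4; σ²_Internal review = ((5−3)/6)² = 0.111

Forward pass:
ES_Protocol design = 0; EF_Protocol design = 3
ES_IRB approval = 3; EF_IRB approval = 3+13 = 16
ES_Recruitment = 3; EF_Recruitment = 3+11 = 14
ES_Instrument calibration = 3; EF_Instrument calibration = 3+4 = 7
ES_Pilot data = 7; EF_Pilot data = 7+4 = 11
ES_Data collection = 7; EF_Data collection = 7+12 = 19
ES_Data cleaning = 14; EF_Data cleaning = 14+8 = 22
ES_Analysis = max(EF_Protocol design=3, EF_Recruitment=14) = 14; EF_Analysis = 14+2 = 16
ES_Draft manuscript = 14; EF_Draft manuscript = 14+10 = 24
ES_Internal review = max(EF_IRB approval=16, EF_Pilot data=11, EF_Data collection=19, EF_Data cleaning=22, EF_Analysis=16, EF_Draft manuscript=24) = 24; EF_Internal review = 24+4 = 28
Expected project duration μ = 28 days. Critical path: Protocol design → Recruitment → Draft manuscript → Internal review.

Variance along critical path = 1.778 + 1.778 + 7.111 + 0.111 = 10.778
σ = √10.778 = 3.283 days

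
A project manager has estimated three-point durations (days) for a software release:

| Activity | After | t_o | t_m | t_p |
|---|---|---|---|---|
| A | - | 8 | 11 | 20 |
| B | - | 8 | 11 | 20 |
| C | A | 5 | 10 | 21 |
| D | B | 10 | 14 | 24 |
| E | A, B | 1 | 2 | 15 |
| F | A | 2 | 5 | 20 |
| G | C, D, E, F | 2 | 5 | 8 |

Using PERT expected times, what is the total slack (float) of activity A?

te_A = (8 + 4·11 + 20)/6 = 72/6 = 12
te_B = (8 + 4·11 + 20)/6 = 72/6 = 12
te_C = (5 + 4·10 + 21)/6 = 66/6 = 11
te_D = (10 + 4·14 + 24)/6 = 90/6 = 15
te_E = (1 + 4·2 + 15)/6 = 24/6 = 4
te_F = (2 + 4·5 + 20)/6 = 42/6 = 7
te_G = (2 + 4·5 + 8)/6 = 30/6 = 5

Forward pass:
ES_A = 0; EF_A = 12
ES_B = 0; EF_B = 12
ES_C = 12; EF_C = 12+11 = 23
ES_D = 12; EF_D = 12+15 = 27
ES_E = max(EF_A=12, EF_B=12) = 12; EF_E = 12+4 = 16
ES_F = 12; EF_F = 12+7 = 19
ES_G = max(EF_C=23, EF_D=27, EF_E=16, EF_F=19) = 27; EF_G = 27+5 = 32
Expected project duration μ = 32 days. Critical path: B → D → G.

Backward pass:
LF_G = 32; LS_G = 32−5 = 27
LF_F = LS_G = 27; LS_F = 27−7 = 20
LF_E = LS_G = 27; LS_E = 27−4 = 23
LF_D = LS_G = 27; LS_D = 27−15 = 12
LF_C = LS_G = 27; LS_C = 27−11 = 16
LF_B = min(LS_D=12, LS_E=23) = 12; LS_B = 12−12 = 0
LF_A = min(LS_C=16, LS_E=23, LS_F=20) = 16; LS_A = 16−12 = 4
Slack_A = LS_A − ES_A = 4 − 0 = 4

4 days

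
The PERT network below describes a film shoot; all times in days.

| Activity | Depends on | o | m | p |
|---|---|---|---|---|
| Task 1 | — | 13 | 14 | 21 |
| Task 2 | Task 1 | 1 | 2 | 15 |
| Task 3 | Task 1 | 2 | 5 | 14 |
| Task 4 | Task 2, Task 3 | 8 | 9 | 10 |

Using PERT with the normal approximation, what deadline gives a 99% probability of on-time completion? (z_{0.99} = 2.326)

te_Task 1 = (13 + 4·14 + 21)/6 = 90/6 = 15; σ²_Task 1 = ((21−13)/6)² = 1.778
te_Task 2 = (1 + 4·2 + 15)/6 = 24/6 = 4; σ²_Task 2 = ((15−1)/6)² = 5.444
te_Task 3 = (2 + 4·5 + 14)/6 = 36/6 = 6; σ²_Task 3 = ((14−2)/6)² = 4.000
te_Task 4 = (8 + 4·9 + 10)/6 = 54/6 = 9; σ²_Task 4 = ((10−8)/6)² = 0.111

Forward pass:
ES_Task 1 = 0; EF_Task 1 = 15
ES_Task 2 = 15; EF_Task 2 = 15+4 = 19
ES_Task 3 = 15; EF_Task 3 = 15+6 = 21
ES_Task 4 = max(EF_Task 2=19, EF_Task 3=21) = 21; EF_Task 4 = 21+9 = 30
Expected project duration μ = 30 days. Critical path: Task 1 → Task 3 → Task 4.

Variance along critical path = 1.778 + 4.000 + 0.111 = 5.889; σ = 2.427 days.
D = μ + z·σ = 30 + 2.326·2.427 = 35.6 days

35.6 days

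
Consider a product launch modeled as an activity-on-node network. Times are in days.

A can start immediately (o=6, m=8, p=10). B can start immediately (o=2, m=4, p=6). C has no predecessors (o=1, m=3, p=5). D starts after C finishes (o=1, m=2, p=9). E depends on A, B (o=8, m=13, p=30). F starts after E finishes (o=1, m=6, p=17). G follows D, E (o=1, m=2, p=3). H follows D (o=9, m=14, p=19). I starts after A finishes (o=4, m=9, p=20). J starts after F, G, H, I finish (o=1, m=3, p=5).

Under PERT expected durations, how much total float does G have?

te_A = (6 + 4·8 + 10)/6 = 48/6 = 8
te_B = (2 + 4·4 + 6)/6 = 24/6 = 4
te_C = (1 + 4·3 + 5)/6 = 18/6 = 3
te_D = (1 + 4·2 + 9)/6 = 18/6 = 3
te_E = (8 + 4·13 + 30)/6 = 90/6 = 15
te_F = (1 + 4·6 + 17)/6 = 42/6 = 7
te_G = (1 + 4·2 + 3)/6 = 12/6 = 2
te_H = (9 + 4·14 + 19)/6 = 84/6 = 14
te_I = (4 + 4·9 + 20)/6 = 60/6 = 10
te_J = (1 + 4·3 + 5)/6 = 18/6 = 3

Forward pass:
ES_A = 0; EF_A = 8
ES_B = 0; EF_B = 4
ES_C = 0; EF_C = 3
ES_D = 3; EF_D = 3+3 = 6
ES_E = max(EF_A=8, EF_B=4) = 8; EF_E = 8+15 = 23
ES_F = 23; EF_F = 23+7 = 30
ES_G = max(EF_D=6, EF_E=23) = 23; EF_G = 23+2 = 25
ES_H = 6; EF_H = 6+14 = 20
ES_I = 8; EF_I = 8+10 = 18
ES_J = max(EF_F=30, EF_G=25, EF_H=20, EF_I=18) = 30; EF_J = 30+3 = 33
Expected project duration μ = 33 days. Critical path: A → E → F → J.

Backward pass:
LF_J = 33; LS_J = 33−3 = 30
LF_I = LS_J = 30; LS_I = 30−10 = 20
LF_H = LS_J = 30; LS_H = 30−14 = 16
LF_G = LS_J = 30; LS_G = 30−2 = 28
LF_F = LS_J = 30; LS_F = 30−7 = 23
LF_E = min(LS_F=23, LS_G=28) = 23; LS_E = 23−15 = 8
LF_D = min(LS_G=28, LS_H=16) = 16; LS_D = 16−3 = 13
LF_C = LS_D = 13; LS_C = 13−3 = 10
LF_B = LS_E = 8; LS_B = 8−4 = 4
LF_A = min(LS_E=8, LS_I=20) = 8; LS_A = 8−8 = 0
Slack_G = LS_G − ES_G = 28 − 23 = 5

5 days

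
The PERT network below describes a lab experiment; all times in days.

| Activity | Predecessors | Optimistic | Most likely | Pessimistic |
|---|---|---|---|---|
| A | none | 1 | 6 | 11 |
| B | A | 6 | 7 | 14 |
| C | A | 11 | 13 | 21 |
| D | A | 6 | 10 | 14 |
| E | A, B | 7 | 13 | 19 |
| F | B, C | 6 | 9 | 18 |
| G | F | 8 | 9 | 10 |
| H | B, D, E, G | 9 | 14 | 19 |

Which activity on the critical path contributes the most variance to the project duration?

te_A = (1 + 4·6 + 11)/6 = 36/6 = 6; σ²_A = ((11−1)/6)² = 2.778
te_B = (6 + 4·7 + 14)/6 = 48/6 = 8; σ²_B = ((14−6)/6)² = 1.778
te_C = (11 + 4·13 + 21)/6 = 84/6 = 14; σ²_C = ((21−11)/6)² = 2.778
te_D = (6 + 4·10 + 14)/6 = 60/6 = 10; σ²_D = ((14−6)/6)² = 1.778
te_E = (7 + 4·13 + 19)/6 = 78/6 = 13; σ²_E = ((19−7)/6)² = 4.000
te_F = (6 + 4·9 + 18)/6 = 60/6 = 10; σ²_F = ((18−6)/6)² = 4.000
te_G = (8 + 4·9 + 10)/6 = 54/6 = 9; σ²_G = ((10−8)/6)² = 0.111
te_H = (9 + 4·14 + 19)/6 = 84/6 = 14; σ²_H = ((19−9)/6)² = 2.778

Forward pass:
ES_A = 0; EF_A = 6
ES_B = 6; EF_B = 6+8 = 14
ES_C = 6; EF_C = 6+14 = 20
ES_D = 6; EF_D = 6+10 = 16
ES_E = max(EF_A=6, EF_B=14) = 14; EF_E = 14+13 = 27
ES_F = max(EF_B=14, EF_C=20) = 20; EF_F = 20+10 = 30
ES_G = 30; EF_G = 30+9 = 39
ES_H = max(EF_B=14, EF_D=16, EF_E=27, EF_G=39) = 39; EF_H = 39+14 = 53
Expected project duration μ = 53 days. Critical path: A → C → F → G → H.

Variances on critical path: σ²_A=2.778, σ²_C=2.778, σ²_F=4.000, σ²_G=0.111, σ²_H=2.778.
Largest is σ²_F = 4.000.

F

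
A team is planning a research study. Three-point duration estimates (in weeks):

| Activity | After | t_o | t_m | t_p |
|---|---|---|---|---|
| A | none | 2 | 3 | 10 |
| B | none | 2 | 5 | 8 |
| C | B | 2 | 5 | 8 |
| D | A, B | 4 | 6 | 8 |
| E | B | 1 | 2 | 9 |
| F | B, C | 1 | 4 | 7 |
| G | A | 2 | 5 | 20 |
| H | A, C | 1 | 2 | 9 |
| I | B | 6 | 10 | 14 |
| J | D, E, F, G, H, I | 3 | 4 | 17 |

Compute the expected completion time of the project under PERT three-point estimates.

21 weeks

te_A = (2 + 4·3 + 10)/6 = 24/6 = 4
te_B = (2 + 4·5 + 8)/6 = 30/6 = 5
te_C = (2 + 4·5 + 8)/6 = 30/6 = 5
te_D = (4 + 4·6 + 8)/6 = 36/6 = 6
te_E = (1 + 4·2 + 9)/6 = 18/6 = 3
te_F = (1 + 4·4 + 7)/6 = 24/6 = 4
te_G = (2 + 4·5 + 20)/6 = 42/6 = 7
te_H = (1 + 4·2 + 9)/6 = 18/6 = 3
te_I = (6 + 4·10 + 14)/6 = 60/6 = 10
te_J = (3 + 4·4 + 17)/6 = 36/6 = 6

Forward pass:
ES_A = 0; EF_A = 4
ES_B = 0; EF_B = 5
ES_C = 5; EF_C = 5+5 = 10
ES_D = max(EF_A=4, EF_B=5) = 5; EF_D = 5+6 = 11
ES_E = 5; EF_E = 5+3 = 8
ES_F = max(EF_B=5, EF_C=10) = 10; EF_F = 10+4 = 14
ES_G = 4; EF_G = 4+7 = 11
ES_H = max(EF_A=4, EF_C=10) = 10; EF_H = 10+3 = 13
ES_I = 5; EF_I = 5+10 = 15
ES_J = max(EF_D=11, EF_E=8, EF_F=14, EF_G=11, EF_H=13, EF_I=15) = 15; EF_J = 15+6 = 21
Expected project duration μ = 21 weeks. Critical path: B → I → J.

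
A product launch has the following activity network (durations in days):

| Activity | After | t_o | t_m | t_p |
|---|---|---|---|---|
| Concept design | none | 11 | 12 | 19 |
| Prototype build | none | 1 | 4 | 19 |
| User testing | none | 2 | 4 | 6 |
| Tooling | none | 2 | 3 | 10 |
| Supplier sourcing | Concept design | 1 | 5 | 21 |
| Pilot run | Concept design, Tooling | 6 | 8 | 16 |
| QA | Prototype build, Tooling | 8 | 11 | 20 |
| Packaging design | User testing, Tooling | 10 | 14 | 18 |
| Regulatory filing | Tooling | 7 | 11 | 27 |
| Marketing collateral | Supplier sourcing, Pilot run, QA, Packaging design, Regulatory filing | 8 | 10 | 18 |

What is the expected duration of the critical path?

te_Concept design = (11 + 4·12 + 19)/6 = 78/6 = 13
te_Prototype build = (1 + 4·4 + 19)/6 = 36/6 = 6
te_User testing = (2 + 4·4 + 6)/6 = 24/6 = 4
te_Tooling = (2 + 4·3 + 10)/6 = 24/6 = 4
te_Supplier sourcing = (1 + 4·5 + 21)/6 = 42/6 = 7
te_Pilot run = (6 + 4·8 + 16)/6 = 54/6 = 9
te_QA = (8 + 4·11 + 20)/6 = 72/6 = 12
te_Packaging design = (10 + 4·14 + 18)/6 = 84/6 = 14
te_Regulatory filing = (7 + 4·11 + 27)/6 = 78/6 = 13
te_Marketing collateral = (8 + 4·10 + 18)/6 = 66/6 = 11

Forward pass:
ES_Concept design = 0; EF_Concept design = 13
ES_Prototype build = 0; EF_Prototype build = 6
ES_User testing = 0; EF_User testing = 4
ES_Tooling = 0; EF_Tooling = 4
ES_Supplier sourcing = 13; EF_Supplier sourcing = 13+7 = 20
ES_Pilot run = max(EF_Concept design=13, EF_Tooling=4) = 13; EF_Pilot run = 13+9 = 22
ES_QA = max(EF_Prototype build=6, EF_Tooling=4) = 6; EF_QA = 6+12 = 18
ES_Packaging design = max(EF_User testing=4, EF_Tooling=4) = 4; EF_Packaging design = 4+14 = 18
ES_Regulatory filing = 4; EF_Regulatory filing = 4+13 = 17
ES_Marketing collateral = max(EF_Supplier sourcing=20, EF_Pilot run=22, EF_QA=18, EF_Packaging design=18, EF_Regulatory filing=17) = 22; EF_Marketing collateral = 22+11 = 33
Expected project duration μ = 33 days. Critical path: Concept design → Pilot run → Marketing collateral.

33 days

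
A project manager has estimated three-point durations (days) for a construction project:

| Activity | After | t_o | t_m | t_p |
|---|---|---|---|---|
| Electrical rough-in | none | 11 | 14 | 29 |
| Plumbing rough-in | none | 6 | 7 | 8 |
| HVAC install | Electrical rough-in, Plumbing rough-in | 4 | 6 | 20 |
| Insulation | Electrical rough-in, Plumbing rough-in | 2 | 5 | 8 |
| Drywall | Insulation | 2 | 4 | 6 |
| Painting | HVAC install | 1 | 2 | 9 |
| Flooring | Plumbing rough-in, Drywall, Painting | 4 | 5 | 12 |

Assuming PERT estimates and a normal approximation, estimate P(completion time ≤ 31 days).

0.326

te_Electrical rough-in = (11 + 4·14 + 29)/6 = 96/6 = 16; σ²_Electrical rough-in = ((29−11)/6)² = 9.000
te_Plumbing rough-in = (6 + 4·7 + 8)/6 = 42/6 = 7; σ²_Plumbing rough-in = ((8−6)/6)² = 0.111
te_HVAC install = (4 + 4·6 + 20)/6 = 48/6 = 8; σ²_HVAC install = ((20−4)/6)² = 7.111
te_Insulation = (2 + 4·5 + 8)/6 = 30/6 = 5; σ²_Insulation = ((8−2)/6)² = 1.000
te_Drywall = (2 + 4·4 + 6)/6 = 24/6 = 4; σ²_Drywall = ((6−2)/6)² = 0.444
te_Painting = (1 + 4·2 + 9)/6 = 18/6 = 3; σ²_Painting = ((9−1)/6)² = 1.778
te_Flooring = (4 + 4·5 + 12)/6 = 36/6 = 6; σ²_Flooring = ((12−4)/6)² = 1.778

Forward pass:
ES_Electrical rough-in = 0; EF_Electrical rough-in = 16
ES_Plumbing rough-in = 0; EF_Plumbing rough-in = 7
ES_HVAC install = max(EF_Electrical rough-in=16, EF_Plumbing rough-in=7) = 16; EF_HVAC install = 16+8 = 24
ES_Insulation = max(EF_Electrical rough-in=16, EF_Plumbing rough-in=7) = 16; EF_Insulation = 16+5 = 21
ES_Drywall = 21; EF_Drywall = 21+4 = 25
ES_Painting = 24; EF_Painting = 24+3 = 27
ES_Flooring = max(EF_Plumbing rough-in=7, EF_Drywall=25, EF_Painting=27) = 27; EF_Flooring = 27+6 = 33
Expected project duration μ = 33 days. Critical path: Electrical rough-in → HVAC install → Painting → Flooring.

Variance along critical path = 9.000 + 7.111 + 1.778 + 1.778 = 19.667; σ = √19.667 = 4.435 days.
Z = (31 − 33) / 4.435 = -0.451
P(T ≤ 31) = Φ(-0.451) ≈ 0.326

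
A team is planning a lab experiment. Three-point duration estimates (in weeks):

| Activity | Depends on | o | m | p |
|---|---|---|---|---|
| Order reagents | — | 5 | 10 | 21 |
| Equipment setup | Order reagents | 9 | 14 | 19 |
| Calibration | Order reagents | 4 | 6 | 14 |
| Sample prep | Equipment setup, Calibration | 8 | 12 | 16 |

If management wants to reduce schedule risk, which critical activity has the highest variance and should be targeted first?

Order reagents

te_Order reagents = (5 + 4·10 + 21)/6 = 66/6 = 11; σ²_Order reagents = ((21−5)/6)² = 7.111
te_Equipment setup = (9 + 4·14 + 19)/6 = 84/6 = 14; σ²_Equipment setup = ((19−9)/6)² = 2.778
te_Calibration = (4 + 4·6 + 14)/6 = 42/6 = 7; σ²_Calibration = ((14−4)/6)² = 2.778
te_Sample prep = (8 + 4·12 + 16)/6 = 72/6 = 12; σ²_Sample prep = ((16−8)/6)² = 1.778

Forward pass:
ES_Order reagents = 0; EF_Order reagents = 11
ES_Equipment setup = 11; EF_Equipment setup = 11+14 = 25
ES_Calibration = 11; EF_Calibration = 11+7 = 18
ES_Sample prep = max(EF_Equipment setup=25, EF_Calibration=18) = 25; EF_Sample prep = 25+12 = 37
Expected project duration μ = 37 weeks. Critical path: Order reagents → Equipment setup → Sample prep.

Variances on critical path: σ²_Order reagents=7.111, σ²_Equipment setup=2.778, σ²_Sample prep=1.778.
Largest is σ²_Order reagents = 7.111.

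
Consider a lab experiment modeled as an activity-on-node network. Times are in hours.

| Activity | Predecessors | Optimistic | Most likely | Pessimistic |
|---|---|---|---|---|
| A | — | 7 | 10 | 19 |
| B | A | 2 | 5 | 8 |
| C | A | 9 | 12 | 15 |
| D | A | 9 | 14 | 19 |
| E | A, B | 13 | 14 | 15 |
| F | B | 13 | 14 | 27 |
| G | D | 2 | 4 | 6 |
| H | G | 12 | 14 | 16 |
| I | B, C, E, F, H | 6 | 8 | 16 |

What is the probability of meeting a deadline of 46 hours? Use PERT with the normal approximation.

0.032

te_A = (7 + 4·10 + 19)/6 = 66/6 = 11; σ²_A = ((19−7)/6)² = 4.000
te_B = (2 + 4·5 + 8)/6 = 30/6 = 5; σ²_B = ((8−2)/6)² = 1.000
te_C = (9 + 4·12 + 15)/6 = 72/6 = 12; σ²_C = ((15−9)/6)² = 1.000
te_D = (9 + 4·14 + 19)/6 = 84/6 = 14; σ²_D = ((19−9)/6)² = 2.778
te_E = (13 + 4·14 + 15)/6 = 84/6 = 14; σ²_E = ((15−13)/6)² = 0.111
te_F = (13 + 4·14 + 27)/6 = 96/6 = 16; σ²_F = ((27−13)/6)² = 5.444
te_G = (2 + 4·4 + 6)/6 = 24/6 = 4; σ²_G = ((6−2)/6)² = 0.444
te_H = (12 + 4·14 + 16)/6 = 84/6 = 14; σ²_H = ((16−12)/6)² = 0.444
te_I = (6 + 4·8 + 16)/6 = 54/6 = 9; σ²_I = ((16−6)/6)² = 2.778

Forward pass:
ES_A = 0; EF_A = 11
ES_B = 11; EF_B = 11+5 = 16
ES_C = 11; EF_C = 11+12 = 23
ES_D = 11; EF_D = 11+14 = 25
ES_E = max(EF_A=11, EF_B=16) = 16; EF_E = 16+14 = 30
ES_F = 16; EF_F = 16+16 = 32
ES_G = 25; EF_G = 25+4 = 29
ES_H = 29; EF_H = 29+14 = 43
ES_I = max(EF_B=16, EF_C=23, EF_E=30, EF_F=32, EF_H=43) = 43; EF_I = 43+9 = 52
Expected project duration μ = 52 hours. Critical path: A → D → G → H → I.

Variance along critical path = 4.000 + 2.778 + 0.444 + 0.444 + 2.778 = 10.444; σ = √10.444 = 3.232 hours.
Z = (46 − 52) / 3.232 = -1.857
P(T ≤ 46) = Φ(-1.857) ≈ 0.032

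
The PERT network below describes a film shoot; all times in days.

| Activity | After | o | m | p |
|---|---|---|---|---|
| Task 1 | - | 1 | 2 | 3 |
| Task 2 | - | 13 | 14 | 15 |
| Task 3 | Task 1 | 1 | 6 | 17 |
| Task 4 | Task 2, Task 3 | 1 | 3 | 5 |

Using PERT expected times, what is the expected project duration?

te_Task 1 = (1 + 4·2 + 3)/6 = 12/6 = 2
te_Task 2 = (13 + 4·14 + 15)/6 = 84/6 = 14
te_Task 3 = (1 + 4·6 + 17)/6 = 42/6 = 7
te_Task 4 = (1 + 4·3 + 5)/6 = 18/6 = 3

Forward pass:
ES_Task 1 = 0; EF_Task 1 = 2
ES_Task 2 = 0; EF_Task 2 = 14
ES_Task 3 = 2; EF_Task 3 = 2+7 = 9
ES_Task 4 = max(EF_Task 2=14, EF_Task 3=9) = 14; EF_Task 4 = 14+3 = 17
Expected project duration μ = 17 days. Critical path: Task 2 → Task 4.

17 days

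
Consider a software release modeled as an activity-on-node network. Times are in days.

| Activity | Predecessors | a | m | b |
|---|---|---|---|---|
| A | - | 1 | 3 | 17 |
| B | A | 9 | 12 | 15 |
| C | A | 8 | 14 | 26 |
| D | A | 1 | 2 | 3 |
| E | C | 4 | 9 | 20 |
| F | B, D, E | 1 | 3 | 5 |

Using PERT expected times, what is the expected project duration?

te_A = (1 + 4·3 + 17)/6 = 30/6 = 5
te_B = (9 + 4·12 + 15)/6 = 72/6 = 12
te_C = (8 + 4·14 + 26)/6 = 90/6 = 15
te_D = (1 + 4·2 + 3)/6 = 12/6 = 2
te_E = (4 + 4·9 + 20)/6 = 60/6 = 10
te_F = (1 + 4·3 + 5)/6 = 18/6 = 3

Forward pass:
ES_A = 0; EF_A = 5
ES_B = 5; EF_B = 5+12 = 17
ES_C = 5; EF_C = 5+15 = 20
ES_D = 5; EF_D = 5+2 = 7
ES_E = 20; EF_E = 20+10 = 30
ES_F = max(EF_B=17, EF_D=7, EF_E=30) = 30; EF_F = 30+3 = 33
Expected project duration μ = 33 days. Critical path: A → C → E → F.

33 days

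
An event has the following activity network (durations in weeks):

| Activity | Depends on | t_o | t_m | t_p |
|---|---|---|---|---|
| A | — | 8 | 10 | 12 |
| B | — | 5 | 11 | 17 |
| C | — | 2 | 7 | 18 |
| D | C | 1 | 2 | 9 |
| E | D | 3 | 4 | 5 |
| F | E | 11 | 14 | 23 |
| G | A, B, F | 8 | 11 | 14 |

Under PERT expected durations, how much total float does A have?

te_A = (8 + 4·10 + 12)/6 = 60/6 = 10
te_B = (5 + 4·11 + 17)/6 = 66/6 = 11
te_C = (2 + 4·7 + 18)/6 = 48/6 = 8
te_D = (1 + 4·2 + 9)/6 = 18/6 = 3
te_E = (3 + 4·4 + 5)/6 = 24/6 = 4
te_F = (11 + 4·14 + 23)/6 = 90/6 = 15
te_G = (8 + 4·11 + 14)/6 = 66/6 = 11

Forward pass:
ES_A = 0; EF_A = 10
ES_B = 0; EF_B = 11
ES_C = 0; EF_C = 8
ES_D = 8; EF_D = 8+3 = 11
ES_E = 11; EF_E = 11+4 = 15
ES_F = 15; EF_F = 15+15 = 30
ES_G = max(EF_A=10, EF_B=11, EF_F=30) = 30; EF_G = 30+11 = 41
Expected project duration μ = 41 weeks. Critical path: C → D → E → F → G.

Backward pass:
LF_G = 41; LS_G = 41−11 = 30
LF_F = LS_G = 30; LS_F = 30−15 = 15
LF_E = LS_F = 15; LS_E = 15−4 = 11
LF_D = LS_E = 11; LS_D = 11−3 = 8
LF_C = LS_D = 8; LS_C = 8−8 = 0
LF_B = LS_G = 30; LS_B = 30−11 = 19
LF_A = LS_G = 30; LS_A = 30−10 = 20
Slack_A = LS_A − ES_A = 20 − 0 = 20

20 weeks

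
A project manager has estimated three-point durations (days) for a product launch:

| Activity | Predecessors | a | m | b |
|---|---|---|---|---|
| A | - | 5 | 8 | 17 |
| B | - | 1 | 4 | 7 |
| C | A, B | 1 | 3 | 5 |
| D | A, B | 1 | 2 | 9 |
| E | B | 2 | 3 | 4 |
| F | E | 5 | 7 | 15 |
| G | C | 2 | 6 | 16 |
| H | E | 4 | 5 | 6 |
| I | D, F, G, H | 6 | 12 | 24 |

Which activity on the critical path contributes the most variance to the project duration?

I

te_A = (5 + 4·8 + 17)/6 = 54/6 = 9; σ²_A = ((17−5)/6)² = 4.000
te_B = (1 + 4·4 + 7)/6 = 24/6 = 4; σ²_B = ((7−1)/6)² = 1.000
te_C = (1 + 4·3 + 5)/6 = 18/6 = 3; σ²_C = ((5−1)/6)² = 0.444
te_D = (1 + 4·2 + 9)/6 = 18/6 = 3; σ²_D = ((9−1)/6)² = 1.778
te_E = (2 + 4·3 + 4)/6 = 18/6 = 3; σ²_E = ((4−2)/6)² = 0.111
te_F = (5 + 4·7 + 15)/6 = 48/6 = 8; σ²_F = ((15−5)/6)² = 2.778
te_G = (2 + 4·6 + 16)/6 = 42/6 = 7; σ²_G = ((16−2)/6)² = 5.444
te_H = (4 + 4·5 + 6)/6 = 30/6 = 5; σ²_H = ((6−4)/6)² = 0.111
te_I = (6 + 4·12 + 24)/6 = 78/6 = 13; σ²_I = ((24−6)/6)² = 9.000

Forward pass:
ES_A = 0; EF_A = 9
ES_B = 0; EF_B = 4
ES_C = max(EF_A=9, EF_B=4) = 9; EF_C = 9+3 = 12
ES_D = max(EF_A=9, EF_B=4) = 9; EF_D = 9+3 = 12
ES_E = 4; EF_E = 4+3 = 7
ES_F = 7; EF_F = 7+8 = 15
ES_G = 12; EF_G = 12+7 = 19
ES_H = 7; EF_H = 7+5 = 12
ES_I = max(EF_D=12, EF_F=15, EF_G=19, EF_H=12) = 19; EF_I = 19+13 = 32
Expected project duration μ = 32 days. Critical path: A → C → G → I.

Variances on critical path: σ²_A=4.000, σ²_C=0.444, σ²_G=5.444, σ²_I=9.000.
Largest is σ²_I = 9.000.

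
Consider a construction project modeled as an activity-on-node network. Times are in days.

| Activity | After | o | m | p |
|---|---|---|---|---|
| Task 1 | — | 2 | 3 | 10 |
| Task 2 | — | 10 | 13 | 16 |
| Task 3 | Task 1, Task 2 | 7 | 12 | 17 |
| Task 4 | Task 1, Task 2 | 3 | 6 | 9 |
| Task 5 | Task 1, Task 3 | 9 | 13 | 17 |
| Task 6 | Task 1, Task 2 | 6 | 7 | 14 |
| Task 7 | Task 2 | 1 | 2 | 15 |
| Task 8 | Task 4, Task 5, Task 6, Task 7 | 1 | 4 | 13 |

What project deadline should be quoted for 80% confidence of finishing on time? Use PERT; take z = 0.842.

te_Task 1 = (2 + 4·3 + 10)/6 = 24/6 = 4; σ²_Task 1 = ((10−2)/6)² = 1.778
te_Task 2 = (10 + 4·13 + 16)/6 = 78/6 = 13; σ²_Task 2 = ((16−10)/6)² = 1.000
te_Task 3 = (7 + 4·12 + 17)/6 = 72/6 = 12; σ²_Task 3 = ((17−7)/6)² = 2.778
te_Task 4 = (3 + 4·6 + 9)/6 = 36/6 = 6; σ²_Task 4 = ((9−3)/6)² = 1.000
te_Task 5 = (9 + 4·13 + 17)/6 = 78/6 = 13; σ²_Task 5 = ((17−9)/6)² = 1.778
te_Task 6 = (6 + 4·7 + 14)/6 = 48/6 = 8; σ²_Task 6 = ((14−6)/6)² = 1.778
te_Task 7 = (1 + 4·2 + 15)/6 = 24/6 = 4; σ²_Task 7 = ((15−1)/6)² = 5.444
te_Task 8 = (1 + 4·4 + 13)/6 = 30/6 = 5; σ²_Task 8 = ((13−1)/6)² = 4.000

Forward pass:
ES_Task 1 = 0; EF_Task 1 = 4
ES_Task 2 = 0; EF_Task 2 = 13
ES_Task 3 = max(EF_Task 1=4, EF_Task 2=13) = 13; EF_Task 3 = 13+12 = 25
ES_Task 4 = max(EF_Task 1=4, EF_Task 2=13) = 13; EF_Task 4 = 13+6 = 19
ES_Task 5 = max(EF_Task 1=4, EF_Task 3=25) = 25; EF_Task 5 = 25+13 = 38
ES_Task 6 = max(EF_Task 1=4, EF_Task 2=13) = 13; EF_Task 6 = 13+8 = 21
ES_Task 7 = 13; EF_Task 7 = 13+4 = 17
ES_Task 8 = max(EF_Task 4=19, EF_Task 5=38, EF_Task 6=21, EF_Task 7=17) = 38; EF_Task 8 = 38+5 = 43
Expected project duration μ = 43 days. Critical path: Task 2 → Task 3 → Task 5 → Task 8.

Variance along critical path = 1.000 + 2.778 + 1.778 + 4.000 = 9.556; σ = 3.091 days.
D = μ + z·σ = 43 + 0.842·3.091 = 45.6 days

45.6 days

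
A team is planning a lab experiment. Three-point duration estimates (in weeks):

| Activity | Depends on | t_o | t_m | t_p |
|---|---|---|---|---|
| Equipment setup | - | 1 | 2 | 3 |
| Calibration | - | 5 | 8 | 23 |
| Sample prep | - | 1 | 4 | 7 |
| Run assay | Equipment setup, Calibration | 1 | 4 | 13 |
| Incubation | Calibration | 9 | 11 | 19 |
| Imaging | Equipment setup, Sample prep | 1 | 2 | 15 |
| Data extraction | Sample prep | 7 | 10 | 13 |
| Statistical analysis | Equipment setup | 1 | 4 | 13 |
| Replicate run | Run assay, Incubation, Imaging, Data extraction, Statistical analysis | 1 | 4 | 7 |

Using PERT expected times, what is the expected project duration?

26 weeks

te_Equipment setup = (1 + 4·2 + 3)/6 = 12/6 = 2
te_Calibration = (5 + 4·8 + 23)/6 = 60/6 = 10
te_Sample prep = (1 + 4·4 + 7)/6 = 24/6 = 4
te_Run assay = (1 + 4·4 + 13)/6 = 30/6 = 5
te_Incubation = (9 + 4·11 + 19)/6 = 72/6 = 12
te_Imaging = (1 + 4·2 + 15)/6 = 24/6 = 4
te_Data extraction = (7 + 4·10 + 13)/6 = 60/6 = 10
te_Statistical analysis = (1 + 4·4 + 13)/6 = 30/6 = 5
te_Replicate run = (1 + 4·4 + 7)/6 = 24/6 = 4

Forward pass:
ES_Equipment setup = 0; EF_Equipment setup = 2
ES_Calibration = 0; EF_Calibration = 10
ES_Sample prep = 0; EF_Sample prep = 4
ES_Run assay = max(EF_Equipment setup=2, EF_Calibration=10) = 10; EF_Run assay = 10+5 = 15
ES_Incubation = 10; EF_Incubation = 10+12 = 22
ES_Imaging = max(EF_Equipment setup=2, EF_Sample prep=4) = 4; EF_Imaging = 4+4 = 8
ES_Data extraction = 4; EF_Data extraction = 4+10 = 14
ES_Statistical analysis = 2; EF_Statistical analysis = 2+5 = 7
ES_Replicate run = max(EF_Run assay=15, EF_Incubation=22, EF_Imaging=8, EF_Data extraction=14, EF_Statistical analysis=7) = 22; EF_Replicate run = 22+4 = 26
Expected project duration μ = 26 weeks. Critical path: Calibration → Incubation → Replicate run.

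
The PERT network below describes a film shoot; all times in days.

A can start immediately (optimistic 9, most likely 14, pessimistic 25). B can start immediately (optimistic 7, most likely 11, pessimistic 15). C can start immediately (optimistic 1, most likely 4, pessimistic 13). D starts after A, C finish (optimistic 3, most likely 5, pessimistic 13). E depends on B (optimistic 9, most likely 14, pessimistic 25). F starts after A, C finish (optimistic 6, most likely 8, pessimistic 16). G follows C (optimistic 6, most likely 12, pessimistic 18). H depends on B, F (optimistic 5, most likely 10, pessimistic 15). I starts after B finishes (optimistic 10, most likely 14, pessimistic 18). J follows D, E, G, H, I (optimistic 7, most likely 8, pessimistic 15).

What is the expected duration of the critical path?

43 days

te_A = (9 + 4·14 + 25)/6 = 90/6 = 15
te_B = (7 + 4·11 + 15)/6 = 66/6 = 11
te_C = (1 + 4·4 + 13)/6 = 30/6 = 5
te_D = (3 + 4·5 + 13)/6 = 36/6 = 6
te_E = (9 + 4·14 + 25)/6 = 90/6 = 15
te_F = (6 + 4·8 + 16)/6 = 54/6 = 9
te_G = (6 + 4·12 + 18)/6 = 72/6 = 12
te_H = (5 + 4·10 + 15)/6 = 60/6 = 10
te_I = (10 + 4·14 + 18)/6 = 84/6 = 14
te_J = (7 + 4·8 + 15)/6 = 54/6 = 9

Forward pass:
ES_A = 0; EF_A = 15
ES_B = 0; EF_B = 11
ES_C = 0; EF_C = 5
ES_D = max(EF_A=15, EF_C=5) = 15; EF_D = 15+6 = 21
ES_E = 11; EF_E = 11+15 = 26
ES_F = max(EF_A=15, EF_C=5) = 15; EF_F = 15+9 = 24
ES_G = 5; EF_G = 5+12 = 17
ES_H = max(EF_B=11, EF_F=24) = 24; EF_H = 24+10 = 34
ES_I = 11; EF_I = 11+14 = 25
ES_J = max(EF_D=21, EF_E=26, EF_G=17, EF_H=34, EF_I=25) = 34; EF_J = 34+9 = 43
Expected project duration μ = 43 days. Critical path: A → F → H → J.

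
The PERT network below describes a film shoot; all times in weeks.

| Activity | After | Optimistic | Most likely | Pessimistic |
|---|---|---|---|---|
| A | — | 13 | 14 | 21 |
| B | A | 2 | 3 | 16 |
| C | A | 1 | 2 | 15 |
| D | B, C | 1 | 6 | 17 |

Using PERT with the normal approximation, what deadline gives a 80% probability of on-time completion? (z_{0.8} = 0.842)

30.2 weeks

te_A = (13 + 4·14 + 21)/6 = 90/6 = 15; σ²_A = ((21−13)/6)² = 1.778
te_B = (2 + 4·3 + 16)/6 = 30/6 = 5; σ²_B = ((16−2)/6)² = 5.444
te_C = (1 + 4·2 + 15)/6 = 24/6 = 4; σ²_C = ((15−1)/6)² = 5.444
te_D = (1 + 4·6 + 17)/6 = 42/6 = 7; σ²_D = ((17−1)/6)² = 7.111

Forward pass:
ES_A = 0; EF_A = 15
ES_B = 15; EF_B = 15+5 = 20
ES_C = 15; EF_C = 15+4 = 19
ES_D = max(EF_B=20, EF_C=19) = 20; EF_D = 20+7 = 27
Expected project duration μ = 27 weeks. Critical path: A → B → D.

Variance along critical path = 1.778 + 5.444 + 7.111 = 14.333; σ = 3.786 weeks.
D = μ + z·σ = 27 + 0.842·3.786 = 30.2 weeks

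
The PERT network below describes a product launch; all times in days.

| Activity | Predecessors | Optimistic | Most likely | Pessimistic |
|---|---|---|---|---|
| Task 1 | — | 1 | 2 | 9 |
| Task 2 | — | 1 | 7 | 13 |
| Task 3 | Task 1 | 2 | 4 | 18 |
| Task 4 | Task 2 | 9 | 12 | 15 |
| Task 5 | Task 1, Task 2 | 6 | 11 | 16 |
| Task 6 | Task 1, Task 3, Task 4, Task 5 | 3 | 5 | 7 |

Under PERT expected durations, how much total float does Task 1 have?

5 days

te_Task 1 = (1 + 4·2 + 9)/6 = 18/6 = 3
te_Task 2 = (1 + 4·7 + 13)/6 = 42/6 = 7
te_Task 3 = (2 + 4·4 + 18)/6 = 36/6 = 6
te_Task 4 = (9 + 4·12 + 15)/6 = 72/6 = 12
te_Task 5 = (6 + 4·11 + 16)/6 = 66/6 = 11
te_Task 6 = (3 + 4·5 + 7)/6 = 30/6 = 5

Forward pass:
ES_Task 1 = 0; EF_Task 1 = 3
ES_Task 2 = 0; EF_Task 2 = 7
ES_Task 3 = 3; EF_Task 3 = 3+6 = 9
ES_Task 4 = 7; EF_Task 4 = 7+12 = 19
ES_Task 5 = max(EF_Task 1=3, EF_Task 2=7) = 7; EF_Task 5 = 7+11 = 18
ES_Task 6 = max(EF_Task 1=3, EF_Task 3=9, EF_Task 4=19, EF_Task 5=18) = 19; EF_Task 6 = 19+5 = 24
Expected project duration μ = 24 days. Critical path: Task 2 → Task 4 → Task 6.

Backward pass:
LF_Task 6 = 24; LS_Task 6 = 24−5 = 19
LF_Task 5 = LS_Task 6 = 19; LS_Task 5 = 19−11 = 8
LF_Task 4 = LS_Task 6 = 19; LS_Task 4 = 19−12 = 7
LF_Task 3 = LS_Task 6 = 19; LS_Task 3 = 19−6 = 13
LF_Task 2 = min(LS_Task 4=7, LS_Task 5=8) = 7; LS_Task 2 = 7−7 = 0
LF_Task 1 = min(LS_Task 3=13, LS_Task 5=8, LS_Task 6=19) = 8; LS_Task 1 = 8−3 = 5
Slack_Task 1 = LS_Task 1 − ES_Task 1 = 5 − 0 = 5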